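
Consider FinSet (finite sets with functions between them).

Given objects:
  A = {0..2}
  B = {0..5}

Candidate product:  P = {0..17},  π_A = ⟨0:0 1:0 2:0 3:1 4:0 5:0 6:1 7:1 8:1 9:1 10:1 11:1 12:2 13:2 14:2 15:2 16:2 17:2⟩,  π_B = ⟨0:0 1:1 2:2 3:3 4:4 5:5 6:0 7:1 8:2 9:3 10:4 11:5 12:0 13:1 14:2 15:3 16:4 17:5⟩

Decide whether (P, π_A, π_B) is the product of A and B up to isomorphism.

|A|·|B| = 3·6 = 18;  |P| = 18
Check the pairing map k ↦ (π_A(k), π_B(k)):
  0 : (0,0)
  1 : (0,1)
  2 : (0,2)
  3 : (1,3)
  4 : (0,4)
  5 : (0,5)
  6 : (1,0)
  7 : (1,1)
  8 : (1,2)
  9 : (1,3)  ✗ repeats pair of k=3
  10 : (1,4)
  11 : (1,5)
  12 : (2,0)
  13 : (2,1)
  14 : (2,2)
  15 : (2,3)
  16 : (2,4)
  17 : (2,5)
distinct pairs in image: 17 / 18 needed
  → (1,3) hit at k=3 and k=9

Answer: NOT A VALID PRODUCT — duplicate pair at indices 9,3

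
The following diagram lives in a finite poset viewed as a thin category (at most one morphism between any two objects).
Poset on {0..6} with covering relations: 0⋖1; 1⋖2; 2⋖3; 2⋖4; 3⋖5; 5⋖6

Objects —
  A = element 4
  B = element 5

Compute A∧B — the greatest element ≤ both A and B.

Answer: A∧B = 2

Work:
Lower bounds of A=4 and B=5: {0,1,2}
  0 ⊑ 2
  1 ⊑ 2
  2 ⊑ 2
glb = 2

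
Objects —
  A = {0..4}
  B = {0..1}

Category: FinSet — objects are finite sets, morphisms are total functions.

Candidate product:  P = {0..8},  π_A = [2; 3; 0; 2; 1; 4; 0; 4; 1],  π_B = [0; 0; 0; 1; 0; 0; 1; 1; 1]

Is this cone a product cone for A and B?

|A|·|B| = 5·2 = 10;  |P| = 9
  → cardinalities differ; no bijection possible.

Answer: NOT A VALID PRODUCT — |P|=9 ≠ |A|·|B|=10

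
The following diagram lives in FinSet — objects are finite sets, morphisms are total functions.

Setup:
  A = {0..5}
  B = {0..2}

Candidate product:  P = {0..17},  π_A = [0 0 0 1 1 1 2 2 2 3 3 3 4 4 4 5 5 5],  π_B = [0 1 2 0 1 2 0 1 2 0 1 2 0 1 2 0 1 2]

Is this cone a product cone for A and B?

|A|·|B| = 6·3 = 18;  |P| = 18
Check the pairing map k ↦ (π_A(k), π_B(k)):
  0 ↦ (0,0)
  1 ↦ (0,1)
  2 ↦ (0,2)
  3 ↦ (1,0)
  4 ↦ (1,1)
  5 ↦ (1,2)
  6 ↦ (2,0)
  7 ↦ (2,1)
  8 ↦ (2,2)
  9 ↦ (3,0)
  10 ↦ (3,1)
  11 ↦ (3,2)
  12 ↦ (4,0)
  13 ↦ (4,1)
  14 ↦ (4,2)
  15 ↦ (5,0)
  16 ↦ (5,1)
  17 ↦ (5,2)
distinct pairs in image: 18 / 18 needed
  → bijection onto A×B; projections well-typed.

Answer: VALID PRODUCT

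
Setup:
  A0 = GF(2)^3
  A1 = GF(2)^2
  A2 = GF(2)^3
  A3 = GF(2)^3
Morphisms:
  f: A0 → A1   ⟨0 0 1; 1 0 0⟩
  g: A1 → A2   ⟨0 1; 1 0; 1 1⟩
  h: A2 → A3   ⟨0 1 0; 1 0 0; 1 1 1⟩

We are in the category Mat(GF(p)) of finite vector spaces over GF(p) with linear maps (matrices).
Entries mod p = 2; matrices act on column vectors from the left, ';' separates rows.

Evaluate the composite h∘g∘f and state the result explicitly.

Answer: ⟨0 0 1; 1 0 0; 0 0 0⟩

Trace:
  e0=[1,0,0] f→[0,1] g→[1,0,1] h→[0,1,0]
  e1=[0,1,0] f→[0,0] g→[0,0,0] h→[0,0,0]
  e2=[0,0,1] f→[1,0] g→[0,1,1] h→[1,0,0]
result: ⟨0 0 1; 1 0 0; 0 0 0⟩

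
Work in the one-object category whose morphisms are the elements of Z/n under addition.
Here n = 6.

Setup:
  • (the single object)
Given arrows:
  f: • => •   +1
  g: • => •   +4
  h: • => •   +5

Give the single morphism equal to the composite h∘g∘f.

  0 +1≡1 +4≡5 +5≡4  (mod 6)
composite: +4

Answer: +4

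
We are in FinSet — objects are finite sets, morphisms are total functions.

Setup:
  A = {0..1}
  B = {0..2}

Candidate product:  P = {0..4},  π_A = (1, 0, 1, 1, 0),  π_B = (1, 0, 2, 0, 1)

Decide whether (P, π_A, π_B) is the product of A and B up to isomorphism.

|A|·|B| = 2·3 = 6;  |P| = 5
  → cardinalities differ; no bijection possible.

Answer: NOT A VALID PRODUCT — |P|=5 ≠ |A|·|B|=6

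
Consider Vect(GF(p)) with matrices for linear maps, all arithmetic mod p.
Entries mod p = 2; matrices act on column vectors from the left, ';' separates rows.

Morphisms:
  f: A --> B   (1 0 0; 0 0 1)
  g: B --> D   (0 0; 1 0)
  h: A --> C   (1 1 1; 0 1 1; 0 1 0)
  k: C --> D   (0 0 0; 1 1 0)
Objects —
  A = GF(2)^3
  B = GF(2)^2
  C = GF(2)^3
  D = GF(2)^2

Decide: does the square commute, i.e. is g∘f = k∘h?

Answer: COMMUTES

Work:
1) trace f;g:
  e0=(1,0,0) f-->(1,0) g-->(0,1)
  e1=(0,1,0) f-->(0,0) g-->(0,0)
  e2=(0,0,1) f-->(0,1) g-->(0,0)
  ⟦path⟧₁ = (0 0 0; 1 0 0)
2) trace h;k:
  e0=(1,0,0) h-->(1,0,0) k-->(0,1)
  e1=(0,1,0) h-->(1,1,1) k-->(0,0)
  e2=(0,0,1) h-->(1,1,0) k-->(0,0)
  ⟦path⟧₂ = (0 0 0; 1 0 0)
Equal? same morphism ✓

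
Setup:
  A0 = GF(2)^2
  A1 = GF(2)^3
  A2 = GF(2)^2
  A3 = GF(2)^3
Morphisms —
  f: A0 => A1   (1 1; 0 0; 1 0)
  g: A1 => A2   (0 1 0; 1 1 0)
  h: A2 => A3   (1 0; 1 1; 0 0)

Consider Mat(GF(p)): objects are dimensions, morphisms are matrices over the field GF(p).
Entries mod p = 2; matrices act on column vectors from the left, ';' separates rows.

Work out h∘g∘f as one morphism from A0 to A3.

  e0=⟨1,0⟩ f=>⟨1,0,1⟩ g=>⟨0,1⟩ h=>⟨0,1,0⟩
  e1=⟨0,1⟩ f=>⟨1,0,0⟩ g=>⟨0,1⟩ h=>⟨0,1,0⟩
⟦path⟧: (0 0; 1 1; 0 0)

Answer: (0 0; 1 1; 0 0)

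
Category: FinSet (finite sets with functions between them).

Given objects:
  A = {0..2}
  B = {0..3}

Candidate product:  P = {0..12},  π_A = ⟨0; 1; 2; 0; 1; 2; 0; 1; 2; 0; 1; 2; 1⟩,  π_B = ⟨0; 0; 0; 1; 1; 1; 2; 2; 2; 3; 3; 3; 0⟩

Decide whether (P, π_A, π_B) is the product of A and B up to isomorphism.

|A|·|B| = 3·4 = 12;  |P| = 13
  → cardinalities differ; no bijection possible.

Answer: NOT A VALID PRODUCT — |P|=13 ≠ |A|·|B|=12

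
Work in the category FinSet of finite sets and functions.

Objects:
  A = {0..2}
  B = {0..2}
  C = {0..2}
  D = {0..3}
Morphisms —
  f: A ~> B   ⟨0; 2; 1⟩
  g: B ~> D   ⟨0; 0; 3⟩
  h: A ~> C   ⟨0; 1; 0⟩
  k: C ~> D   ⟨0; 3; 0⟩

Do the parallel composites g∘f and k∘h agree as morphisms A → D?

Answer: COMMUTES

Trace:
Along f;g (path 1):
  0 f~>0 g~>0
  1 f~>2 g~>3
  2 f~>1 g~>0
  ⟦path⟧₁ = ⟨0; 3; 0⟩
Along h;k (path 2):
  0 h~>0 k~>0
  1 h~>1 k~>3
  2 h~>0 k~>0
  ⟦path⟧₂ = ⟨0; 3; 0⟩
Equal? same morphism ✓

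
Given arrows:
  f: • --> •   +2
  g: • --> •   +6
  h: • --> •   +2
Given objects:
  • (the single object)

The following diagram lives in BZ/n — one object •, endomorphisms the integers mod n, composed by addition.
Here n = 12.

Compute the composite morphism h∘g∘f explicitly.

Answer: +10

Trace:
  0 +2≡2 +6≡8 +2≡10  (mod 12)
composite: +10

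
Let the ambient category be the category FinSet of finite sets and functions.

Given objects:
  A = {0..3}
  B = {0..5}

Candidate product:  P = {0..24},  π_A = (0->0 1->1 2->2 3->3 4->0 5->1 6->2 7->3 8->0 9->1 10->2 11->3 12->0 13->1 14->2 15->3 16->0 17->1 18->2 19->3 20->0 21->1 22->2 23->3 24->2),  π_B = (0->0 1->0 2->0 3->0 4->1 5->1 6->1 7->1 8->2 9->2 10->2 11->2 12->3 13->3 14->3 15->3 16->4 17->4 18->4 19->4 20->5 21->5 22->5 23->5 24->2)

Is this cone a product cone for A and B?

|A|·|B| = 4·6 = 24;  |P| = 25
  → cardinalities differ; no bijection possible.

Answer: NOT A VALID PRODUCT — |P|=25 ≠ |A|·|B|=24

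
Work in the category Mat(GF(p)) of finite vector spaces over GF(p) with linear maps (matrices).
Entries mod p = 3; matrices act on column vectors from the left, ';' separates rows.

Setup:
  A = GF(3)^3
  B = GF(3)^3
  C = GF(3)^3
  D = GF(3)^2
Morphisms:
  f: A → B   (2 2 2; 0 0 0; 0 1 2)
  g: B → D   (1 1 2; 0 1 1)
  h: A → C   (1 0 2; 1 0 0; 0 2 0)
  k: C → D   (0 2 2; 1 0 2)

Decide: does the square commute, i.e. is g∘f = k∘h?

Answer: DOES NOT COMMUTE

Derivation:
Path 1 = f;g:
  e0=(1,0,0) f→(2,0,0) g→(2,0)
  e1=(0,1,0) f→(2,0,1) g→(1,1)
  e2=(0,0,1) f→(2,0,2) g→(0,2)
  composite₁ = (2 1 0; 0 1 2)
Path 2 = h;k:
  e0=(1,0,0) h→(1,1,0) k→(2,1)
  e1=(0,1,0) h→(0,0,2) k→(1,1)
  e2=(0,0,1) h→(2,0,0) k→(0,2)
  composite₂ = (2 1 0; 1 1 2)
Equal? distinct morphisms ✗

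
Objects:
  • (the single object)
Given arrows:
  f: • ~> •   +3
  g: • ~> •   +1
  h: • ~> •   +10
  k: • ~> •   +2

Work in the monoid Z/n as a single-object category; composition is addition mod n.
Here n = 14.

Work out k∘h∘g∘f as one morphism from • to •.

  0 +3≡3 +1≡4 +10≡0 +2≡2  (mod 14)
composite: +2

Answer: +2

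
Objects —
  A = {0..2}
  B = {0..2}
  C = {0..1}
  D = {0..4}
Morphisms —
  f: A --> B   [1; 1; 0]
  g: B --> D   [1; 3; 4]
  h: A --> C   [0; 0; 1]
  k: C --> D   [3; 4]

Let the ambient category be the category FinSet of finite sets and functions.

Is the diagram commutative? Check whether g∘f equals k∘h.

Answer: DOES NOT COMMUTE

Derivation:
Path 1 = f;g:
  0 f-->1 g-->3
  1 f-->1 g-->3
  2 f-->0 g-->1
  result₁ = [3; 3; 1]
Path 2 = h;k:
  0 h-->0 k-->3
  1 h-->0 k-->3
  2 h-->1 k-->4
  result₂ = [3; 3; 4]
Equal? differ; not commutative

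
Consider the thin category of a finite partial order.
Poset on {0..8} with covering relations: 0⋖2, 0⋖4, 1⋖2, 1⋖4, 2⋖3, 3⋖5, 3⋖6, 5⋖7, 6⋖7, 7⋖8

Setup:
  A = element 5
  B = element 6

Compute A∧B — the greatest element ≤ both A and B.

Answer: A∧B = 3

Derivation:
Common predecessors of 5,6: {0,1,2,3}
  0 <= 3
  1 <= 3
  2 <= 3
  3 <= 3
glb = 3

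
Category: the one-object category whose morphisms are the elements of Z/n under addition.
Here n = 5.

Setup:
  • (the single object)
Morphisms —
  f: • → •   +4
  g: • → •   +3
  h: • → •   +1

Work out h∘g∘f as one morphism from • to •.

Answer: +3

Derivation:
  0 +4≡4 +3≡2 +1≡3  (mod 5)
composite: +3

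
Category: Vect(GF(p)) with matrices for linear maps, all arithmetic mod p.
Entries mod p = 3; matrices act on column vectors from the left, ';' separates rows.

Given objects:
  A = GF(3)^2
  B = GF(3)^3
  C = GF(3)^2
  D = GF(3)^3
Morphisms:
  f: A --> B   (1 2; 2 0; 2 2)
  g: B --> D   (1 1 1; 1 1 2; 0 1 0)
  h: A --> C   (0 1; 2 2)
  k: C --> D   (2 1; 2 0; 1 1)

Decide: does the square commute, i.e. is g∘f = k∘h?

Along f;g (path 1):
  e0=(1,0) f-->(1,2,2) g-->(2,1,2)
  e1=(0,1) f-->(2,0,2) g-->(1,0,0)
  ⟦path⟧₁ = (2 1; 1 0; 2 0)
Along h;k (path 2):
  e0=(1,0) h-->(0,2) k-->(2,0,2)
  e1=(0,1) h-->(1,2) k-->(1,2,0)
  ⟦path⟧₂ = (2 1; 0 2; 2 0)
Equal? distinct morphisms ✗

Answer: DOES NOT COMMUTE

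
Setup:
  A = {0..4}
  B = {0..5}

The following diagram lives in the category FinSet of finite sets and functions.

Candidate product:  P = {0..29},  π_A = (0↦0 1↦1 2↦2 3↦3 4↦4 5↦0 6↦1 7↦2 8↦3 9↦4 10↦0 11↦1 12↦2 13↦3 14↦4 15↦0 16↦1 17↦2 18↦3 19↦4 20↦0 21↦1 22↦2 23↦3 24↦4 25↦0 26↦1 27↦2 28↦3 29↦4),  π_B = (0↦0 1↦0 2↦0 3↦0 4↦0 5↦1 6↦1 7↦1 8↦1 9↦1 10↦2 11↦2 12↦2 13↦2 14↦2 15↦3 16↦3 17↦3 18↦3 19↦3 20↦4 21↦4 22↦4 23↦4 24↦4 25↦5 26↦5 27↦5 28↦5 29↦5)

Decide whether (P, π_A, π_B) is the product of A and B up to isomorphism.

|A|·|B| = 5·6 = 30;  |P| = 30
Check the pairing map k ↦ (π_A(k), π_B(k)):
  0 ↦ (0,0)
  1 ↦ (1,0)
  2 ↦ (2,0)
  3 ↦ (3,0)
  4 ↦ (4,0)
  5 ↦ (0,1)
  6 ↦ (1,1)
  7 ↦ (2,1)
  8 ↦ (3,1)
  9 ↦ (4,1)
  10 ↦ (0,2)
  11 ↦ (1,2)
  12 ↦ (2,2)
  13 ↦ (3,2)
  14 ↦ (4,2)
  15 ↦ (0,3)
  16 ↦ (1,3)
  17 ↦ (2,3)
  18 ↦ (3,3)
  19 ↦ (4,3)
  20 ↦ (0,4)
  21 ↦ (1,4)
  22 ↦ (2,4)
  23 ↦ (3,4)
  24 ↦ (4,4)
  25 ↦ (0,5)
  26 ↦ (1,5)
  27 ↦ (2,5)
  28 ↦ (3,5)
  29 ↦ (4,5)
distinct pairs in image: 30 / 30 needed
  → bijection onto A×B; projections well-typed.

Answer: VALID PRODUCT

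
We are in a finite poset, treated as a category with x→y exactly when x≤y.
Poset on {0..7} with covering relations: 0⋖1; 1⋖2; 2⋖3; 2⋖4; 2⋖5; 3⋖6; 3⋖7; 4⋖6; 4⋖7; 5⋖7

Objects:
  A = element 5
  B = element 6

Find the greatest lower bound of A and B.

Lower bounds of A=5 and B=6: {0,1,2}
  0 <= 2
  1 <= 2
  2 <= 2
glb = 2

Answer: A∧B = 2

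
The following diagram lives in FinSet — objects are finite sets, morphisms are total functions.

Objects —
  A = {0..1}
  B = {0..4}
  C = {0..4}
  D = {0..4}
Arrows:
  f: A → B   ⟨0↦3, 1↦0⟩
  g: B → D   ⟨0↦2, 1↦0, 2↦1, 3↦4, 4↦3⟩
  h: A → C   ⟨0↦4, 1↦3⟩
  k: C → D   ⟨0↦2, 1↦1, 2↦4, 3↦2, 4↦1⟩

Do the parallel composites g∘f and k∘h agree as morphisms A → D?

Answer: DOES NOT COMMUTE

Work:
Path 1 = f;g:
  0 f→3 g→4
  1 f→0 g→2
  composite₁ = ⟨0↦4, 1↦2⟩
Path 2 = h;k:
  0 h→4 k→1
  1 h→3 k→2
  composite₂ = ⟨0↦1, 1↦2⟩
Equal? NO — does not commute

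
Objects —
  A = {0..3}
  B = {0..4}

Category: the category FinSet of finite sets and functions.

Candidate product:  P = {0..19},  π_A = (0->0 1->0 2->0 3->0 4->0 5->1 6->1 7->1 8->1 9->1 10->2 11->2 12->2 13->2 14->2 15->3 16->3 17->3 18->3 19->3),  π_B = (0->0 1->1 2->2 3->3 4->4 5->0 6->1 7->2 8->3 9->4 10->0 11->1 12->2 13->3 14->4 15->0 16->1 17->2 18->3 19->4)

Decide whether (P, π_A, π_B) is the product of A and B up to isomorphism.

Answer: VALID PRODUCT

Trace:
|A|·|B| = 4·5 = 20;  |P| = 20
Check the pairing map k ↦ (π_A(k), π_B(k)):
  0 -> (0,0)
  1 -> (0,1)
  2 -> (0,2)
  3 -> (0,3)
  4 -> (0,4)
  5 -> (1,0)
  6 -> (1,1)
  7 -> (1,2)
  8 -> (1,3)
  9 -> (1,4)
  10 -> (2,0)
  11 -> (2,1)
  12 -> (2,2)
  13 -> (2,3)
  14 -> (2,4)
  15 -> (3,0)
  16 -> (3,1)
  17 -> (3,2)
  18 -> (3,3)
  19 -> (3,4)
distinct pairs in image: 20 / 20 needed
  → bijection onto A×B; projections well-typed.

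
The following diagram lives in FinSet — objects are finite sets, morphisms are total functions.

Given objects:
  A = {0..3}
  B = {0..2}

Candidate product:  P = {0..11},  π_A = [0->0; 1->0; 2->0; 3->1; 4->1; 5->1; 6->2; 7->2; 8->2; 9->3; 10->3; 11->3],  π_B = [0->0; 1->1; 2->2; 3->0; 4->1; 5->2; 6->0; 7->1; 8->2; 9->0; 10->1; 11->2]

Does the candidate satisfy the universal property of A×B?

|A|·|B| = 4·3 = 12;  |P| = 12
Check the pairing map k ↦ (π_A(k), π_B(k)):
  0 -> (0,0)
  1 -> (0,1)
  2 -> (0,2)
  3 -> (1,0)
  4 -> (1,1)
  5 -> (1,2)
  6 -> (2,0)
  7 -> (2,1)
  8 -> (2,2)
  9 -> (3,0)
  10 -> (3,1)
  11 -> (3,2)
distinct pairs in image: 12 / 12 needed
  → bijection onto A×B; projections well-typed.

Answer: VALID PRODUCT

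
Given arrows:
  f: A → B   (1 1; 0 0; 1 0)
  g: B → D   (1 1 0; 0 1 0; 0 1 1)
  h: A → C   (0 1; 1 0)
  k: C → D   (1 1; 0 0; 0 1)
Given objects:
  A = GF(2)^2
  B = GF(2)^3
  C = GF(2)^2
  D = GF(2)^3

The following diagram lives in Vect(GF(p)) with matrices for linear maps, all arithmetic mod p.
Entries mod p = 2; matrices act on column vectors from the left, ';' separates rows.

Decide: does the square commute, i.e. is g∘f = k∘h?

Along f;g (path 1):
  e0=(1,0) f→(1,0,1) g→(1,0,1)
  e1=(0,1) f→(1,0,0) g→(1,0,0)
  composite₁ = (1 1; 0 0; 1 0)
Along h;k (path 2):
  e0=(1,0) h→(0,1) k→(1,0,1)
  e1=(0,1) h→(1,0) k→(1,0,0)
  composite₂ = (1 1; 0 0; 1 0)
Equal? YES — commutes

Answer: COMMUTES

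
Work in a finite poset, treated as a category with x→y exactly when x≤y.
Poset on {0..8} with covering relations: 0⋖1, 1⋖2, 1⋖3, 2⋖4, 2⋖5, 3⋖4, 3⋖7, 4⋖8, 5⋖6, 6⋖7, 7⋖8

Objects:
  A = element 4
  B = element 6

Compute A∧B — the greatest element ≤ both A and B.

Answer: A∧B = 2

Derivation:
Lower bounds of A=4 and B=6: {0,1,2}
  0 ≤ 2
  1 ≤ 2
  2 ≤ 2
glb = 2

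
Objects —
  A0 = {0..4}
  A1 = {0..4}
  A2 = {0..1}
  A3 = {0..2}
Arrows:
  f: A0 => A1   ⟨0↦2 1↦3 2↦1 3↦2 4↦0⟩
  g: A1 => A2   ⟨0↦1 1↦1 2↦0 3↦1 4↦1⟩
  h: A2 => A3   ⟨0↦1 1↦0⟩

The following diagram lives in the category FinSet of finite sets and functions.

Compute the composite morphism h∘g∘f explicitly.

  0 f=>2 g=>0 h=>1
  1 f=>3 g=>1 h=>0
  2 f=>1 g=>1 h=>0
  3 f=>2 g=>0 h=>1
  4 f=>0 g=>1 h=>0
composite: ⟨0↦1 1↦0 2↦0 3↦1 4↦0⟩

Answer: ⟨0↦1 1↦0 2↦0 3↦1 4↦0⟩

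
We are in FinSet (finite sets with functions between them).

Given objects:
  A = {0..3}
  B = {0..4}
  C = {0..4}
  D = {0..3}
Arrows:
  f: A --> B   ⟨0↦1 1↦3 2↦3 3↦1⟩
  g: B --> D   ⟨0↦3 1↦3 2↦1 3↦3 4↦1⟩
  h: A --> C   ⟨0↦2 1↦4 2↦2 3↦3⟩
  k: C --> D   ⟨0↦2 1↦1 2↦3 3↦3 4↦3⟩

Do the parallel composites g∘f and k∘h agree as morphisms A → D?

1) trace f;g:
  0 f-->1 g-->3
  1 f-->3 g-->3
  2 f-->3 g-->3
  3 f-->1 g-->3
  composite₁ = ⟨0↦3 1↦3 2↦3 3↦3⟩
2) trace h;k:
  0 h-->2 k-->3
  1 h-->4 k-->3
  2 h-->2 k-->3
  3 h-->3 k-->3
  composite₂ = ⟨0↦3 1↦3 2↦3 3↦3⟩
Equal? same morphism ✓

Answer: COMMUTES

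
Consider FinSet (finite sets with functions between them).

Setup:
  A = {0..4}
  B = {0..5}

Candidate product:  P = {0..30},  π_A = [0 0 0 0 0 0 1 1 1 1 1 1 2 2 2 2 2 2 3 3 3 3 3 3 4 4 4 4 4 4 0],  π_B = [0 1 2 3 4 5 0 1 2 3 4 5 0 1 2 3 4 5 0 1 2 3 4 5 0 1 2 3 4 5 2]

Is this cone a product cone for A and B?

|A|·|B| = 5·6 = 30;  |P| = 31
  → cardinalities differ; no bijection possible.

Answer: NOT A VALID PRODUCT — |P|=31 ≠ |A|·|B|=30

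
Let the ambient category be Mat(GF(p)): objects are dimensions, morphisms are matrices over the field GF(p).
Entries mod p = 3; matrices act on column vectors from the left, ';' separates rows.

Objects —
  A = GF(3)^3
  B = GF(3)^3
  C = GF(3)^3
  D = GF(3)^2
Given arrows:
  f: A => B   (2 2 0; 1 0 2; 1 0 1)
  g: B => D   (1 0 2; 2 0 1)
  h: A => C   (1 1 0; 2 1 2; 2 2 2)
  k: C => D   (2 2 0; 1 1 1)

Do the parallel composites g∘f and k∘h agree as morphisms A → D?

Along f;g (path 1):
  e0=[1,0,0] f=>[2,1,1] g=>[1,2]
  e1=[0,1,0] f=>[2,0,0] g=>[2,1]
  e2=[0,0,1] f=>[0,2,1] g=>[2,1]
  ⟦path⟧₁ = (1 2 2; 2 1 1)
Along h;k (path 2):
  e0=[1,0,0] h=>[1,2,2] k=>[0,2]
  e1=[0,1,0] h=>[1,1,2] k=>[1,1]
  e2=[0,0,1] h=>[0,2,2] k=>[1,1]
  ⟦path⟧₂ = (0 1 1; 2 1 1)
Equal? differ; not commutative

Answer: DOES NOT COMMUTE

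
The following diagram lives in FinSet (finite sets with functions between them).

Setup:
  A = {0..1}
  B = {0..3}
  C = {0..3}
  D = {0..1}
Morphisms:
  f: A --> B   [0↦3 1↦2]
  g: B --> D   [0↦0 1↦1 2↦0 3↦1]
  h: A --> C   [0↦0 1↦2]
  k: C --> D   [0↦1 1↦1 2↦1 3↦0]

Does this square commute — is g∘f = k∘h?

Answer: DOES NOT COMMUTE

Work:
Along f;g (path 1):
  0 f-->3 g-->1
  1 f-->2 g-->0
  result₁ = [0↦1 1↦0]
Along h;k (path 2):
  0 h-->0 k-->1
  1 h-->2 k-->1
  result₂ = [0↦1 1↦1]
Equal? NO — does not commute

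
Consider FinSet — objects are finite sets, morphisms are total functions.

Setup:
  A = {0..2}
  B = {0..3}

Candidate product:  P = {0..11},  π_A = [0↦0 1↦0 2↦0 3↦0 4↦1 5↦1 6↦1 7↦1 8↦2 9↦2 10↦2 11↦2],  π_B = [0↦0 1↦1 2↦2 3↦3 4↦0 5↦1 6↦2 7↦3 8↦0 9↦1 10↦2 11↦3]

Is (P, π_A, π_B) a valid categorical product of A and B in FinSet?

Answer: VALID PRODUCT

Trace:
|A|·|B| = 3·4 = 12;  |P| = 12
Check the pairing map k ↦ (π_A(k), π_B(k)):
  0 ↦ (0,0)
  1 ↦ (0,1)
  2 ↦ (0,2)
  3 ↦ (0,3)
  4 ↦ (1,0)
  5 ↦ (1,1)
  6 ↦ (1,2)
  7 ↦ (1,3)
  8 ↦ (2,0)
  9 ↦ (2,1)
  10 ↦ (2,2)
  11 ↦ (2,3)
distinct pairs in image: 12 / 12 needed
  → bijection onto A×B; projections well-typed.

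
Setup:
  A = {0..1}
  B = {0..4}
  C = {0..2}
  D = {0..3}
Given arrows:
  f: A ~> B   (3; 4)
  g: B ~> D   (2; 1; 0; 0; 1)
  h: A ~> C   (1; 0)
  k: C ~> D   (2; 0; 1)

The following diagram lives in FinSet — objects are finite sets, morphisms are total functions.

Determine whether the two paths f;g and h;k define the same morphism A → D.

Answer: DOES NOT COMMUTE

Derivation:
Along f;g (path 1):
  0 f~>3 g~>0
  1 f~>4 g~>1
  composite₁ = (0; 1)
Along h;k (path 2):
  0 h~>1 k~>0
  1 h~>0 k~>2
  composite₂ = (0; 2)
Equal? NO — does not commute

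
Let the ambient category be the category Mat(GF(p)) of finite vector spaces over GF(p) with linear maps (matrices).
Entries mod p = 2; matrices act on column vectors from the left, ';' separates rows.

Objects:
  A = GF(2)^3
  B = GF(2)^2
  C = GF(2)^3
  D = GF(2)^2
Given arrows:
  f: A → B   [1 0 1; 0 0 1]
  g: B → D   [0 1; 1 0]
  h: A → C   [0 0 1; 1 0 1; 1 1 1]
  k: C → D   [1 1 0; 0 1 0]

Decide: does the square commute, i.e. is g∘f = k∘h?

Path 1 = f;g:
  e0=⟨1,0,0⟩ f→⟨1,0⟩ g→⟨0,1⟩
  e1=⟨0,1,0⟩ f→⟨0,0⟩ g→⟨0,0⟩
  e2=⟨0,0,1⟩ f→⟨1,1⟩ g→⟨1,1⟩
  ⟦path⟧₁ = [0 0 1; 1 0 1]
Path 2 = h;k:
  e0=⟨1,0,0⟩ h→⟨0,1,1⟩ k→⟨1,1⟩
  e1=⟨0,1,0⟩ h→⟨0,0,1⟩ k→⟨0,0⟩
  e2=⟨0,0,1⟩ h→⟨1,1,1⟩ k→⟨0,1⟩
  ⟦path⟧₂ = [1 0 0; 1 0 1]
Equal? distinct morphisms ✗

Answer: DOES NOT COMMUTE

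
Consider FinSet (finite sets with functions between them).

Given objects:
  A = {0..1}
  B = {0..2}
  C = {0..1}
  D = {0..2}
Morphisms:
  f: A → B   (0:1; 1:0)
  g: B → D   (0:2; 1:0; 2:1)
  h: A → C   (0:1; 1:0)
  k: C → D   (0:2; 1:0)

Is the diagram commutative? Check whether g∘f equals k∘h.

Answer: COMMUTES

Work:
Along f;g (path 1):
  0 f→1 g→0
  1 f→0 g→2
  ⟦path⟧₁ = (0:0; 1:2)
Along h;k (path 2):
  0 h→1 k→0
  1 h→0 k→2
  ⟦path⟧₂ = (0:0; 1:2)
Equal? same morphism ✓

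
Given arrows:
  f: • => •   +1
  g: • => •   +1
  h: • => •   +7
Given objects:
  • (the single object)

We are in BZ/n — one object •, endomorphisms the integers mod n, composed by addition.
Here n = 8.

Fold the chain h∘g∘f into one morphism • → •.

Answer: +1

Work:
  0 +1≡1 +1≡2 +7≡1  (mod 8)
⟦path⟧: +1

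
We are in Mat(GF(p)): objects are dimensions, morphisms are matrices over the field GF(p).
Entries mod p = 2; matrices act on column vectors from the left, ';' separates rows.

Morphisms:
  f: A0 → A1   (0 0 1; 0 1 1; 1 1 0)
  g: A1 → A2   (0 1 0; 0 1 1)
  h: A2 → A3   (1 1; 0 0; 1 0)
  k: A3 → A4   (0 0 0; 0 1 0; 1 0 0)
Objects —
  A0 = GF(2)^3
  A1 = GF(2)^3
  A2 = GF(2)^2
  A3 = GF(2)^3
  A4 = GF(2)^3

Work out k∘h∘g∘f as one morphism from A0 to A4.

  e0=⟨1,0,0⟩ f→⟨0,0,1⟩ g→⟨0,1⟩ h→⟨1,0,0⟩ k→⟨0,0,1⟩
  e1=⟨0,1,0⟩ f→⟨0,1,1⟩ g→⟨1,0⟩ h→⟨1,0,1⟩ k→⟨0,0,1⟩
  e2=⟨0,0,1⟩ f→⟨1,1,0⟩ g→⟨1,1⟩ h→⟨0,0,1⟩ k→⟨0,0,0⟩
⟦path⟧: (0 0 0; 0 0 0; 1 1 0)

Answer: (0 0 0; 0 0 0; 1 1 0)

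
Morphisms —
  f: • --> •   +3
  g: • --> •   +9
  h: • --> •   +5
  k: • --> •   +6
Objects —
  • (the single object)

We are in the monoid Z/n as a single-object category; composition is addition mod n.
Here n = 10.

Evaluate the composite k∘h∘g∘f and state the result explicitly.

Answer: +3

Derivation:
  0 +3≡3 +9≡2 +5≡7 +6≡3  (mod 10)
composite: +3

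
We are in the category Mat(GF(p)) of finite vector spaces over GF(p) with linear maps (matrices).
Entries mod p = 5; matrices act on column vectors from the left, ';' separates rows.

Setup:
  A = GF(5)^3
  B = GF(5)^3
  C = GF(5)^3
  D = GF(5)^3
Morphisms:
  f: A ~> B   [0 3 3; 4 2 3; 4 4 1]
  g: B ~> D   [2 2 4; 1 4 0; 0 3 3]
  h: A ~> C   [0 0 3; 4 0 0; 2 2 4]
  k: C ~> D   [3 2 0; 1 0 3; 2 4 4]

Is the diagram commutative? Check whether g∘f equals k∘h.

Along f;g (path 1):
  e0=[1,0,0] f~>[0,4,4] g~>[4,1,4]
  e1=[0,1,0] f~>[3,2,4] g~>[1,1,3]
  e2=[0,0,1] f~>[3,3,1] g~>[1,0,2]
  ⟦path⟧₁ = [4 1 1; 1 1 0; 4 3 2]
Along h;k (path 2):
  e0=[1,0,0] h~>[0,4,2] k~>[3,1,4]
  e1=[0,1,0] h~>[0,0,2] k~>[0,1,3]
  e2=[0,0,1] h~>[3,0,4] k~>[4,0,2]
  ⟦path⟧₂ = [3 0 4; 1 1 0; 4 3 2]
Equal? distinct morphisms ✗

Answer: DOES NOT COMMUTE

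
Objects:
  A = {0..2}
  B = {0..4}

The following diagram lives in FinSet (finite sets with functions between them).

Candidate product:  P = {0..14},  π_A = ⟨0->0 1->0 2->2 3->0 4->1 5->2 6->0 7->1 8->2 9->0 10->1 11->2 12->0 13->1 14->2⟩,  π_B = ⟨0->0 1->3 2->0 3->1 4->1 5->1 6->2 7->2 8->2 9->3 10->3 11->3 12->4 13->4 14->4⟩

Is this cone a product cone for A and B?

Answer: NOT A VALID PRODUCT — duplicate pair at indices 9,1

Trace:
|A|·|B| = 3·5 = 15;  |P| = 15
Check the pairing map k ↦ (π_A(k), π_B(k)):
  0 -> (0,0)
  1 -> (0,3)
  2 -> (2,0)
  3 -> (0,1)
  4 -> (1,1)
  5 -> (2,1)
  6 -> (0,2)
  7 -> (1,2)
  8 -> (2,2)
  9 -> (0,3)  ✗ repeats pair of k=1
  10 -> (1,3)
  11 -> (2,3)
  12 -> (0,4)
  13 -> (1,4)
  14 -> (2,4)
distinct pairs in image: 14 / 15 needed
  → (0,3) hit at k=1 and k=9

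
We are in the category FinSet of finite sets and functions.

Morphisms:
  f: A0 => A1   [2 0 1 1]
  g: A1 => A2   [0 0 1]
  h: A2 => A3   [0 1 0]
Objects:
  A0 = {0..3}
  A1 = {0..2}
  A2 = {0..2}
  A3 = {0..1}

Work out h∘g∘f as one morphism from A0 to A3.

Answer: [1 0 0 0]

Work:
  0 f=>2 g=>1 h=>1
  1 f=>0 g=>0 h=>0
  2 f=>1 g=>0 h=>0
  3 f=>1 g=>0 h=>0
⟦path⟧: [1 0 0 0]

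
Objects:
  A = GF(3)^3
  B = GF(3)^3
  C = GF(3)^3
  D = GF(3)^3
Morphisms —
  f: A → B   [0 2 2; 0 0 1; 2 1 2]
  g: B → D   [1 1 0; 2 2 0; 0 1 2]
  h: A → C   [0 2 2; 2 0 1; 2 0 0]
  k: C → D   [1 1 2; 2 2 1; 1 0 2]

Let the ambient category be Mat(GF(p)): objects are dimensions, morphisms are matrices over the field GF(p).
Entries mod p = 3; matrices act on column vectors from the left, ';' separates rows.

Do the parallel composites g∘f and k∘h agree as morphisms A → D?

1) trace f;g:
  e0=[1,0,0] f→[0,0,2] g→[0,0,1]
  e1=[0,1,0] f→[2,0,1] g→[2,1,2]
  e2=[0,0,1] f→[2,1,2] g→[0,0,2]
  ⟦path⟧₁ = [0 2 0; 0 1 0; 1 2 2]
2) trace h;k:
  e0=[1,0,0] h→[0,2,2] k→[0,0,1]
  e1=[0,1,0] h→[2,0,0] k→[2,1,2]
  e2=[0,0,1] h→[2,1,0] k→[0,0,2]
  ⟦path⟧₂ = [0 2 0; 0 1 0; 1 2 2]
Equal? equal; square commutes

Answer: COMMUTES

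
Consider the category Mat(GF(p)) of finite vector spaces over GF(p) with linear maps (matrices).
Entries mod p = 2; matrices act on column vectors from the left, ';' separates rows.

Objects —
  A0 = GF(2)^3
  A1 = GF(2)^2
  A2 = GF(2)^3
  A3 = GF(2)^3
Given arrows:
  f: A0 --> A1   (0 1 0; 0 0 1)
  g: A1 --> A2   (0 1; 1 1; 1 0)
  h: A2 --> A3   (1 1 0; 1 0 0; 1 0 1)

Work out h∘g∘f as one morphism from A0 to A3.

Answer: (0 1 0; 0 0 1; 0 1 1)

Work:
  e0=(1,0,0) f-->(0,0) g-->(0,0,0) h-->(0,0,0)
  e1=(0,1,0) f-->(1,0) g-->(0,1,1) h-->(1,0,1)
  e2=(0,0,1) f-->(0,1) g-->(1,1,0) h-->(0,1,1)
⟦path⟧: (0 1 0; 0 0 1; 0 1 1)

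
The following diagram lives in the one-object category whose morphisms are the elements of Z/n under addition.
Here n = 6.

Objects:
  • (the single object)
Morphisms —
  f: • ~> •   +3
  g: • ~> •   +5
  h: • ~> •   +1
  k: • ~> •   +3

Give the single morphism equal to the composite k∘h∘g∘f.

Answer: +0

Work:
  0 +3≡3 +5≡2 +1≡3 +3≡0  (mod 6)
result: +0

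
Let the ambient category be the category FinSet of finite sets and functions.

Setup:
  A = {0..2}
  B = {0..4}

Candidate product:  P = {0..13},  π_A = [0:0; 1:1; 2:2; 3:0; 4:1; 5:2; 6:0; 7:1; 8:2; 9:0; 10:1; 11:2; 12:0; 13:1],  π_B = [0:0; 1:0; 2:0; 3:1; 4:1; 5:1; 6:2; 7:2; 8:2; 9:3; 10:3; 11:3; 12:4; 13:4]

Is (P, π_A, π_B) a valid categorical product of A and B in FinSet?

Answer: NOT A VALID PRODUCT — |P|=14 ≠ |A|·|B|=15

Trace:
|A|·|B| = 3·5 = 15;  |P| = 14
  → cardinalities differ; no bijection possible.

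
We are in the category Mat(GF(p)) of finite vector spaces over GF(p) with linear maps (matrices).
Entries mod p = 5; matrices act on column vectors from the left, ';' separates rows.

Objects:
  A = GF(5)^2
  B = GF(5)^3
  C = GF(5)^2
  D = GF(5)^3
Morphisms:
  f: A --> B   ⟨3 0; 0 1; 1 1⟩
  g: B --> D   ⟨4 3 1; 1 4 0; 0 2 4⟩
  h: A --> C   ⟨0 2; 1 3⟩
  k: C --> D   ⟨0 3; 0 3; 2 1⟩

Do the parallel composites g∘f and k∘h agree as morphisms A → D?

Answer: DOES NOT COMMUTE

Trace:
1) trace f;g:
  e0=⟨1,0⟩ f-->⟨3,0,1⟩ g-->⟨3,3,4⟩
  e1=⟨0,1⟩ f-->⟨0,1,1⟩ g-->⟨4,4,1⟩
  ⟦path⟧₁ = ⟨3 4; 3 4; 4 1⟩
2) trace h;k:
  e0=⟨1,0⟩ h-->⟨0,1⟩ k-->⟨3,3,1⟩
  e1=⟨0,1⟩ h-->⟨2,3⟩ k-->⟨4,4,2⟩
  ⟦path⟧₂ = ⟨3 4; 3 4; 1 2⟩
Equal? differ; not commutative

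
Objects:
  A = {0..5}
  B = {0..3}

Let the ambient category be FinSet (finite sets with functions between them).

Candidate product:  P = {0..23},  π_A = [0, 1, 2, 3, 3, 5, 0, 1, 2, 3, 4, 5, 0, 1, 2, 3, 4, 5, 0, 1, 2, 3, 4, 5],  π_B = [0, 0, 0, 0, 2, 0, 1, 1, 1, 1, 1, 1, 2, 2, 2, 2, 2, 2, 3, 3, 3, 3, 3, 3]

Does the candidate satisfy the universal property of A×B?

Answer: NOT A VALID PRODUCT — duplicate pair at indices 15,4

Trace:
|A|·|B| = 6·4 = 24;  |P| = 24
Check the pairing map k ↦ (π_A(k), π_B(k)):
  0 -> (0,0)
  1 -> (1,0)
  2 -> (2,0)
  3 -> (3,0)
  4 -> (3,2)
  5 -> (5,0)
  6 -> (0,1)
  7 -> (1,1)
  8 -> (2,1)
  9 -> (3,1)
  10 -> (4,1)
  11 -> (5,1)
  12 -> (0,2)
  13 -> (1,2)
  14 -> (2,2)
  15 -> (3,2)  ✗ repeats pair of k=4
  16 -> (4,2)
  17 -> (5,2)
  18 -> (0,3)
  19 -> (1,3)
  20 -> (2,3)
  21 -> (3,3)
  22 -> (4,3)
  23 -> (5,3)
distinct pairs in image: 23 / 24 needed
  → (3,2) hit at k=4 and k=15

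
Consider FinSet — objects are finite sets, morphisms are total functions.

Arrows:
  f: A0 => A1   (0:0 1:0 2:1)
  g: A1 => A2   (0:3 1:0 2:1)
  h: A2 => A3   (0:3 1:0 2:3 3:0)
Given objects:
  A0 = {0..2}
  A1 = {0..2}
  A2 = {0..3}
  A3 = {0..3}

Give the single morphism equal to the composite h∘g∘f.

Answer: (0:0 1:0 2:3)

Work:
  0 f=>0 g=>3 h=>0
  1 f=>0 g=>3 h=>0
  2 f=>1 g=>0 h=>3
composite: (0:0 1:0 2:3)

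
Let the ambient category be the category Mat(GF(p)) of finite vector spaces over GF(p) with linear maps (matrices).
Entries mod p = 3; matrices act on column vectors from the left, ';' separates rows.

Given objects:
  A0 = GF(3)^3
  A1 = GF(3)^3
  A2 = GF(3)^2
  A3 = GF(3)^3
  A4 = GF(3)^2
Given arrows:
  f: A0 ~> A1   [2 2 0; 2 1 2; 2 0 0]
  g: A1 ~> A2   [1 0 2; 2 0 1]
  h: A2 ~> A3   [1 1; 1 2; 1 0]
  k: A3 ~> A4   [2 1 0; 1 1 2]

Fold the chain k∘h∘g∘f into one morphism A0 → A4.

  e0=(1,0,0) f~>(2,2,2) g~>(0,0) h~>(0,0,0) k~>(0,0)
  e1=(0,1,0) f~>(2,1,0) g~>(2,1) h~>(0,1,2) k~>(1,2)
  e2=(0,0,1) f~>(0,2,0) g~>(0,0) h~>(0,0,0) k~>(0,0)
composite: [0 1 0; 0 2 0]

Answer: [0 1 0; 0 2 0]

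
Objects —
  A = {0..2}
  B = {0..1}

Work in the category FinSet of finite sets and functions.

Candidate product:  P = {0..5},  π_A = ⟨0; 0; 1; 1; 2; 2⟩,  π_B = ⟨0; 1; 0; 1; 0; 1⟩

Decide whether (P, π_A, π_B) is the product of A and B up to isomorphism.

Answer: VALID PRODUCT

Work:
|A|·|B| = 3·2 = 6;  |P| = 6
Check the pairing map k ↦ (π_A(k), π_B(k)):
  0 : (0,0)
  1 : (0,1)
  2 : (1,0)
  3 : (1,1)
  4 : (2,0)
  5 : (2,1)
distinct pairs in image: 6 / 6 needed
  → bijection onto A×B; projections well-typed.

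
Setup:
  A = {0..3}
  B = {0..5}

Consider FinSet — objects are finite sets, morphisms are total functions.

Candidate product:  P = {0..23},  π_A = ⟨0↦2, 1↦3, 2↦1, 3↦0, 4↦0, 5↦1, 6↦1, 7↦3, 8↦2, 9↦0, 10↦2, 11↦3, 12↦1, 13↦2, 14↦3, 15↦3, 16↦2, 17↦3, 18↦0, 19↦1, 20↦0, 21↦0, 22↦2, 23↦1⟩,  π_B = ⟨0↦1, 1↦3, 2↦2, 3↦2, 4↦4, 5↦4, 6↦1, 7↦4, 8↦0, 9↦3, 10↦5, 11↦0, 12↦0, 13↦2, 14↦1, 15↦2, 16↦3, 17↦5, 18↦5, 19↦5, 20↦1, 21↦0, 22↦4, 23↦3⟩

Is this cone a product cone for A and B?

Answer: VALID PRODUCT

Trace:
|A|·|B| = 4·6 = 24;  |P| = 24
Check the pairing map k ↦ (π_A(k), π_B(k)):
  0 ↦ (2,1)
  1 ↦ (3,3)
  2 ↦ (1,2)
  3 ↦ (0,2)
  4 ↦ (0,4)
  5 ↦ (1,4)
  6 ↦ (1,1)
  7 ↦ (3,4)
  8 ↦ (2,0)
  9 ↦ (0,3)
  10 ↦ (2,5)
  11 ↦ (3,0)
  12 ↦ (1,0)
  13 ↦ (2,2)
  14 ↦ (3,1)
  15 ↦ (3,2)
  16 ↦ (2,3)
  17 ↦ (3,5)
  18 ↦ (0,5)
  19 ↦ (1,5)
  20 ↦ (0,1)
  21 ↦ (0,0)
  22 ↦ (2,4)
  23 ↦ (1,3)
distinct pairs in image: 24 / 24 needed
  → bijection onto A×B; projections well-typed.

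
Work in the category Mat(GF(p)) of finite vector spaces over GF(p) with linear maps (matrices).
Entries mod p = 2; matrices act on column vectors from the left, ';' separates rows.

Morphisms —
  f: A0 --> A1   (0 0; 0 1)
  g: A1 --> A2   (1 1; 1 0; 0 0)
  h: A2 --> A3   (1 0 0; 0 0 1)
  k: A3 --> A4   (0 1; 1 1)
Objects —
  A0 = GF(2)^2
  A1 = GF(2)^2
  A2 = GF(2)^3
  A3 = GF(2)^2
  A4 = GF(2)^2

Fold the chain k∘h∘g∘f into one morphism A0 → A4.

  e0=⟨1,0⟩ f-->⟨0,0⟩ g-->⟨0,0,0⟩ h-->⟨0,0⟩ k-->⟨0,0⟩
  e1=⟨0,1⟩ f-->⟨0,1⟩ g-->⟨1,0,0⟩ h-->⟨1,0⟩ k-->⟨0,1⟩
⟦path⟧: (0 0; 0 1)

Answer: (0 0; 0 1)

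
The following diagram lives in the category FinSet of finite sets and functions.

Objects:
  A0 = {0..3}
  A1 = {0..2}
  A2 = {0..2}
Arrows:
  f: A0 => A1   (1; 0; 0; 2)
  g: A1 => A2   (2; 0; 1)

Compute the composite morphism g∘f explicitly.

Answer: (0; 2; 2; 1)

Trace:
  0 f=>1 g=>0
  1 f=>0 g=>2
  2 f=>0 g=>2
  3 f=>2 g=>1
⟦path⟧: (0; 2; 2; 1)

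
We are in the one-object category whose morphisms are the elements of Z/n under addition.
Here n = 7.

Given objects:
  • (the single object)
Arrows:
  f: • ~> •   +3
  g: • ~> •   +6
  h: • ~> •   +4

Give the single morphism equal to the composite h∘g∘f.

  0 +3≡3 +6≡2 +4≡6  (mod 7)
composite: +6

Answer: +6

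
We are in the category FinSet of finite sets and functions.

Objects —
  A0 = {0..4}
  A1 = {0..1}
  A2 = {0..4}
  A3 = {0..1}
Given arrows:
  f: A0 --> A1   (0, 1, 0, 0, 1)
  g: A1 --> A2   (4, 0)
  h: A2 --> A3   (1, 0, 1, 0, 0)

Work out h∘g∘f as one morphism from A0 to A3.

  0 f-->0 g-->4 h-->0
  1 f-->1 g-->0 h-->1
  2 f-->0 g-->4 h-->0
  3 f-->0 g-->4 h-->0
  4 f-->1 g-->0 h-->1
result: (0, 1, 0, 0, 1)

Answer: (0, 1, 0, 0, 1)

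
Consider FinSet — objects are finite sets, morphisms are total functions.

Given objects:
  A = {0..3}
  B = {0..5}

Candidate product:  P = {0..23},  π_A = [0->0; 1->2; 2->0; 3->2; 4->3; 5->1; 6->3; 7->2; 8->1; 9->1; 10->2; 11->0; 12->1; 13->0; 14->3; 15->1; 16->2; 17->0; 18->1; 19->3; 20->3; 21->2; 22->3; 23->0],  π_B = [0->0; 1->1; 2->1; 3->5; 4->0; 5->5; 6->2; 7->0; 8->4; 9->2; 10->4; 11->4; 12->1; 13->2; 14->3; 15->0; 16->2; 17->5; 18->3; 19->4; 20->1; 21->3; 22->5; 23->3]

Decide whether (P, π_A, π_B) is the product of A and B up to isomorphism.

Answer: VALID PRODUCT

Derivation:
|A|·|B| = 4·6 = 24;  |P| = 24
Check the pairing map k ↦ (π_A(k), π_B(k)):
  0 -> (0,0)
  1 -> (2,1)
  2 -> (0,1)
  3 -> (2,5)
  4 -> (3,0)
  5 -> (1,5)
  6 -> (3,2)
  7 -> (2,0)
  8 -> (1,4)
  9 -> (1,2)
  10 -> (2,4)
  11 -> (0,4)
  12 -> (1,1)
  13 -> (0,2)
  14 -> (3,3)
  15 -> (1,0)
  16 -> (2,2)
  17 -> (0,5)
  18 -> (1,3)
  19 -> (3,4)
  20 -> (3,1)
  21 -> (2,3)
  22 -> (3,5)
  23 -> (0,3)
distinct pairs in image: 24 / 24 needed
  → bijection onto A×B; projections well-typed.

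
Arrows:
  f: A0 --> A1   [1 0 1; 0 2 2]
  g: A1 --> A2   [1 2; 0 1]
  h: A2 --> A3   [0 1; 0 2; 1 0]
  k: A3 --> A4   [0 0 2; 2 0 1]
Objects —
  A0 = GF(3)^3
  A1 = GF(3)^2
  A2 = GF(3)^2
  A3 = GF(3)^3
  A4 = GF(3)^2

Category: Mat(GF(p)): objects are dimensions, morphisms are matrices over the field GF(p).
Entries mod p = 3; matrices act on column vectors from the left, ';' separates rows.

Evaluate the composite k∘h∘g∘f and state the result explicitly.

Answer: [2 2 1; 1 2 0]

Work:
  e0=[1,0,0] f-->[1,0] g-->[1,0] h-->[0,0,1] k-->[2,1]
  e1=[0,1,0] f-->[0,2] g-->[1,2] h-->[2,1,1] k-->[2,2]
  e2=[0,0,1] f-->[1,2] g-->[2,2] h-->[2,1,2] k-->[1,0]
composite: [2 2 1; 1 2 0]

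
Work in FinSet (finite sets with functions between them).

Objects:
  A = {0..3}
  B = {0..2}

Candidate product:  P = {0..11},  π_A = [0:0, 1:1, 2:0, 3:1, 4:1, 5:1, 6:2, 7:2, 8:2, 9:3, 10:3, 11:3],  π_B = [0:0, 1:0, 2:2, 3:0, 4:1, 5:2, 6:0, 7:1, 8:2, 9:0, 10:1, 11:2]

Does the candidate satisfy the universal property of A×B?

|A|·|B| = 4·3 = 12;  |P| = 12
Check the pairing map k ↦ (π_A(k), π_B(k)):
  0 : (0,0)
  1 : (1,0)
  2 : (0,2)
  3 : (1,0)  ✗ repeats pair of k=1
  4 : (1,1)
  5 : (1,2)
  6 : (2,0)
  7 : (2,1)
  8 : (2,2)
  9 : (3,0)
  10 : (3,1)
  11 : (3,2)
distinct pairs in image: 11 / 12 needed
  → (1,0) hit at k=1 and k=3

Answer: NOT A VALID PRODUCT — duplicate pair at indices 3,1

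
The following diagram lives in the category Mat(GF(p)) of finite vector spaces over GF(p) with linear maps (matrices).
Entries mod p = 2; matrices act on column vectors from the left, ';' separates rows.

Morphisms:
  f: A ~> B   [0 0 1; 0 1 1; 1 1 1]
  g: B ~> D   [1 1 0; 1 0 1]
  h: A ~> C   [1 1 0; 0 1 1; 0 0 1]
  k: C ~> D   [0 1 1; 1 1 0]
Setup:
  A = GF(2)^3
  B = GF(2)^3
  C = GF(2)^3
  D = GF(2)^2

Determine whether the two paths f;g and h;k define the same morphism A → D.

1) trace f;g:
  e0=⟨1,0,0⟩ f~>⟨0,0,1⟩ g~>⟨0,1⟩
  e1=⟨0,1,0⟩ f~>⟨0,1,1⟩ g~>⟨1,1⟩
  e2=⟨0,0,1⟩ f~>⟨1,1,1⟩ g~>⟨0,0⟩
  composite₁ = [0 1 0; 1 1 0]
2) trace h;k:
  e0=⟨1,0,0⟩ h~>⟨1,0,0⟩ k~>⟨0,1⟩
  e1=⟨0,1,0⟩ h~>⟨1,1,0⟩ k~>⟨1,0⟩
  e2=⟨0,0,1⟩ h~>⟨0,1,1⟩ k~>⟨0,1⟩
  composite₂ = [0 1 0; 1 0 1]
Equal? NO — does not commute

Answer: DOES NOT COMMUTE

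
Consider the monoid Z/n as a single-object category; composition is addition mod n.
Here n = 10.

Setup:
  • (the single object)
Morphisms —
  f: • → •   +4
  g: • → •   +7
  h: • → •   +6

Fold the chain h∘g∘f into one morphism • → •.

  0 +4≡4 +7≡1 +6≡7  (mod 10)
composite: +7

Answer: +7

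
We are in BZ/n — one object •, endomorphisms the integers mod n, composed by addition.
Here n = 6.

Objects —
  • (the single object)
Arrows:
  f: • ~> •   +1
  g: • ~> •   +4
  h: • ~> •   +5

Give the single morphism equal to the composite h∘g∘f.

  0 +1≡1 +4≡5 +5≡4  (mod 6)
⟦path⟧: +4

Answer: +4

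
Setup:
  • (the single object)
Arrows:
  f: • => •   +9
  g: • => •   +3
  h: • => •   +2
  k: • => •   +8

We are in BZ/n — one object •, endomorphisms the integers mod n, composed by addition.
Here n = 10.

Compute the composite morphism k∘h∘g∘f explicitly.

Answer: +2

Trace:
  0 +9≡9 +3≡2 +2≡4 +8≡2  (mod 10)
result: +2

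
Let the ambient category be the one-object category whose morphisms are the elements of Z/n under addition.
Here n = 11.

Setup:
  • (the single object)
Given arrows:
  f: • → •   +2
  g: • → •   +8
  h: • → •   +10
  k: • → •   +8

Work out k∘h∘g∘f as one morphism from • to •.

  0 +2≡2 +8≡10 +10≡9 +8≡6  (mod 11)
composite: +6

Answer: +6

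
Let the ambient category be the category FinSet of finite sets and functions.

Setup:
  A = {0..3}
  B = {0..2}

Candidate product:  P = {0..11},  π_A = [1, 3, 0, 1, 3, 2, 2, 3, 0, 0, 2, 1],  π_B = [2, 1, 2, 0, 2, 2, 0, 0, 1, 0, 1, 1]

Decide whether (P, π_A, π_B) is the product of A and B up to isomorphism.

|A|·|B| = 4·3 = 12;  |P| = 12
Check the pairing map k ↦ (π_A(k), π_B(k)):
  0 ↦ (1,2)
  1 ↦ (3,1)
  2 ↦ (0,2)
  3 ↦ (1,0)
  4 ↦ (3,2)
  5 ↦ (2,2)
  6 ↦ (2,0)
  7 ↦ (3,0)
  8 ↦ (0,1)
  9 ↦ (0,0)
  10 ↦ (2,1)
  11 ↦ (1,1)
distinct pairs in image: 12 / 12 needed
  → bijection onto A×B; projections well-typed.

Answer: VALID PRODUCT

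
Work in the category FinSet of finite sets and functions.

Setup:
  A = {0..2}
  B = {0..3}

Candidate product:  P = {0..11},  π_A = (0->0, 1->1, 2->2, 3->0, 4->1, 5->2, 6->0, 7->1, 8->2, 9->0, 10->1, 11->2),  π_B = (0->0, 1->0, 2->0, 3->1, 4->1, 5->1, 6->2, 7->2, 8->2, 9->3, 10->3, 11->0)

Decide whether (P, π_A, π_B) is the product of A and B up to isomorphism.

Answer: NOT A VALID PRODUCT — duplicate pair at indices 2,11

Derivation:
|A|·|B| = 3·4 = 12;  |P| = 12
Check the pairing map k ↦ (π_A(k), π_B(k)):
  0 -> (0,0)
  1 -> (1,0)
  2 -> (2,0)
  3 -> (0,1)
  4 -> (1,1)
  5 -> (2,1)
  6 -> (0,2)
  7 -> (1,2)
  8 -> (2,2)
  9 -> (0,3)
  10 -> (1,3)
  11 -> (2,0)  ✗ repeats pair of k=2
distinct pairs in image: 11 / 12 needed
  → (2,0) hit at k=2 and k=11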